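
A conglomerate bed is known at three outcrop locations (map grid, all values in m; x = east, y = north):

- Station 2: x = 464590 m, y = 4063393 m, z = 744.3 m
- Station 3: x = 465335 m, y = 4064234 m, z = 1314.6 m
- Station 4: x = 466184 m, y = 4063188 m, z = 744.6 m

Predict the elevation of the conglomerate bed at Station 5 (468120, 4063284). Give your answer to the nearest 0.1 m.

Two edge vectors: Station 2→Station 3 = (745, 841, 570.3), Station 2→Station 4 = (1594, -205, 0.3).
Normal n = (Station 2→Station 3) × (Station 2→Station 4) = (117163.8, 908834.7, -1493279).
So ∂z/∂x = −n_x/n_z = 0.078460756 and ∂z/∂y = −n_y/n_z = 0.608616809.
Intercept c from Station 2: 744.3 − 36452.08 − 2473049.28 = −2508757.06.
At (468120, 4063284): z = 36729.0 + 2472982.9 − 2508757.06 = 954.9 m.

954.9 m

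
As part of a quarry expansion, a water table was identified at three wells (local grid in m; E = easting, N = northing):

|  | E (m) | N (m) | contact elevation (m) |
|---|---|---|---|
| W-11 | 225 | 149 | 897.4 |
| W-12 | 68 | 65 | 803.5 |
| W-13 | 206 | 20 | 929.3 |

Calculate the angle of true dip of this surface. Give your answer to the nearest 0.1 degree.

41.1°

Let the plane be z = a·E + b·N + c.
W-12−W-11: −157a − 84b = −93.9;  W-13−W-11: −19a − 129b = 31.9.
Solving gives a = 0.79288, b = −0.36407.
Gradient magnitude |∇z| = √(a² + b²) = √(0.62865 + 0.13254) = 0.87247.
True dip = arctan(0.87247) = 41.1°, dipping toward WNW (azimuth ≈ 295°).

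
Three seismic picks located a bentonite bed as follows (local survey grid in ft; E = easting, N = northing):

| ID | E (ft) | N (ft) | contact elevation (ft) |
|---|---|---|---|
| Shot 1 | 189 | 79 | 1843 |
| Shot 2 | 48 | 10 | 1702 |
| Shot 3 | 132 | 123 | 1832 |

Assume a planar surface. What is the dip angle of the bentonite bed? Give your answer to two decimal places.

Two edge vectors: Shot 1→Shot 2 = (-141, -69, -141), Shot 1→Shot 3 = (-57, 44, -11).
Normal n = (Shot 1→Shot 2) × (Shot 1→Shot 3) = (6963, 6486, -10137).
So ∂z/∂E = −n_x/n_z = 0.68689 and ∂z/∂N = −n_y/n_z = 0.63983.
Gradient magnitude |∇z| = √(a² + b²) = √(0.47182 + 0.40939) = 0.93873.
True dip = arctan(0.93873) = 43.19°, dipping toward SW (azimuth ≈ 227°).

43.19°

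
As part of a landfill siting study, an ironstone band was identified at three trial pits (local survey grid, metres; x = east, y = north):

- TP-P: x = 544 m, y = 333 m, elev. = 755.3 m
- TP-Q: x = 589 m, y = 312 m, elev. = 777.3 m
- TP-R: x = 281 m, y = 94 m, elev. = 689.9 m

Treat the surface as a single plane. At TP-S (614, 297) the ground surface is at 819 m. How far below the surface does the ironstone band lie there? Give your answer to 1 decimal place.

Two edge vectors: TP-P→TP-Q = (45, -21, 22), TP-P→TP-R = (-263, -239, -65.4).
Normal n = (TP-P→TP-Q) × (TP-P→TP-R) = (6631.4, -2843, -16278).
So ∂z/∂x = −n_x/n_z = 0.40738 and ∂z/∂y = −n_y/n_z = −0.17465.
Intercept c from TP-P: 755.3 − 221.62 + 58.16 = 591.84.
At (614, 297): z_contact = 250.13 − 51.87 + 591.84 = 790.10 m.
Depth below ground = 819 − 790.10 = 28.9 m.

28.9 m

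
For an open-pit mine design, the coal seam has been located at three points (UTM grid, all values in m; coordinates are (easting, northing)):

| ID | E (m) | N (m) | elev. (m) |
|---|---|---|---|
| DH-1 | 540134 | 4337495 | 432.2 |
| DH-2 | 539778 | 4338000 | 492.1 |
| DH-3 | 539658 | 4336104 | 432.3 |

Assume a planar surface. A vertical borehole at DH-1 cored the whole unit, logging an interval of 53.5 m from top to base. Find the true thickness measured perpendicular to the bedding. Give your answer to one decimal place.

Two edge vectors: DH-1→DH-2 = (-356, 505, 59.9), DH-1→DH-3 = (-476, -1391, 0.1).
Normal n = (DH-1→DH-2) × (DH-1→DH-3) = (83371.4, -28476.8, 735576).
So ∂z/∂E = −n_x/n_z = −0.11334 and ∂z/∂N = −n_y/n_z = 0.03871.
|∇z| = √(a²+b²) = 0.11977, so dip δ = arctan(0.11977) = 6.83°.
True thickness = vertical thickness × cos δ = 53.5 × cos 6.83° = 53.1 m.

53.1 m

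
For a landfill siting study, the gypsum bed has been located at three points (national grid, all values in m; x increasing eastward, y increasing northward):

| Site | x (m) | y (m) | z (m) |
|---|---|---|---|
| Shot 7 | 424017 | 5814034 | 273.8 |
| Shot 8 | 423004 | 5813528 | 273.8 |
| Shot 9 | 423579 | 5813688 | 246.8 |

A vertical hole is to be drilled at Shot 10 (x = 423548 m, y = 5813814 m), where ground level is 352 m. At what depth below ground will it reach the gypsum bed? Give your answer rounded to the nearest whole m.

Let the plane be z = a·x + b·y + c.
Shot 8−Shot 7: −1013a − 506b = 0;  Shot 9−Shot 7: −438a − 346b = −27.
Solving gives a = −0.10601381, b = 0.21223714.
Then c = 273.8 − a·424017 − b·5814034 = −1188728.48.
At (423548, 5813814): z_contact = −44901.9 + 1233907.2 − 1188728.48 = 276.8 m.
Depth below ground = 352 − 276.8 = 75 m.

75 m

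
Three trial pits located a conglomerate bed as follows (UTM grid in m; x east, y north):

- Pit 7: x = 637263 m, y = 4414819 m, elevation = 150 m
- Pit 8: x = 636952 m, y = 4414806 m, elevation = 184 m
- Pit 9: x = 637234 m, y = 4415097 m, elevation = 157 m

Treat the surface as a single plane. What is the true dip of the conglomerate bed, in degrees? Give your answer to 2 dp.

Let the plane be z = a·x + b·y + c.
Pit 8−Pit 7: −311a − 13b = 34;  Pit 9−Pit 7: −29a + 278b = 7.
Solving gives a = −0.10990, b = 0.01372.
Gradient magnitude |∇z| = √(a² + b²) = √(0.01208 + 0.00019) = 0.11075.
True dip = arctan(0.11075) = 6.32°, dipping toward E (azimuth ≈ 097°).

6.32°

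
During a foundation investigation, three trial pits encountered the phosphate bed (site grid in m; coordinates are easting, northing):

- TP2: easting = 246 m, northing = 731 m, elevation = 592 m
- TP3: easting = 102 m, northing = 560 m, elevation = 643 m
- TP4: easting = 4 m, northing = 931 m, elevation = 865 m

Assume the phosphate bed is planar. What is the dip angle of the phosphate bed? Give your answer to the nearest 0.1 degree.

41.9°

Let the plane be z = a·easting + b·northing + c.
TP3−TP2: −144a − 171b = 51;  TP4−TP2: −242a + 200b = 273.
Solving gives a = −0.81051, b = 0.38429.
Gradient magnitude |∇z| = √(a² + b²) = √(0.65692 + 0.14768) = 0.89699.
True dip = arctan(0.89699) = 41.9°, dipping toward ESE (azimuth ≈ 115°).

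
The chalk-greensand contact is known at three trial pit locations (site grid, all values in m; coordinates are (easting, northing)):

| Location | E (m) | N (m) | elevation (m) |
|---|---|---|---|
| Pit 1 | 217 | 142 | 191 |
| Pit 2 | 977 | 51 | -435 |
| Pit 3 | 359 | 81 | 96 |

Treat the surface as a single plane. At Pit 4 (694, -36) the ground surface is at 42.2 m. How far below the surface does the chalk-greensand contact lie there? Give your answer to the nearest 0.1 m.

Two edge vectors: Pit 1→Pit 2 = (760, -91, -626), Pit 1→Pit 3 = (142, -61, -95).
Normal n = (Pit 1→Pit 2) × (Pit 1→Pit 3) = (-29541, -16692, -33438).
So ∂z/∂E = −n_x/n_z = −0.88346 and ∂z/∂N = −n_y/n_z = −0.49919.
Intercept c from Pit 1: 191 + 191.71 + 70.89 = 453.60.
At (694, -36): z_contact = −613.12 + 17.97 + 453.60 = -141.55 m.
Depth below ground = 42.2 − (-141.55) = 183.8 m.

183.8 m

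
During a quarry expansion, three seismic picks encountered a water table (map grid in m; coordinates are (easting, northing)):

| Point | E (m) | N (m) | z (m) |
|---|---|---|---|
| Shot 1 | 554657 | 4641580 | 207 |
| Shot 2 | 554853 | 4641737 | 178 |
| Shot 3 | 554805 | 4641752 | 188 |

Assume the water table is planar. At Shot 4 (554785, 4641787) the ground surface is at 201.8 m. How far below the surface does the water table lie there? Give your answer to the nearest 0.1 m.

8.1 m

Let the plane be z = a·E + b·N + c.
Shot 2−Shot 1: 196a + 157b = −29;  Shot 3−Shot 1: 148a + 172b = −19.
Solving gives a = −0.191389843, b = 0.054219168.
Then c = 207 − a·554657 − b·4641580 = −145299.89.
At (554785, 4641787): z_contact = −106180.21 + 251673.83 − 145299.89 = 193.73 m.
Depth below ground = 201.8 − 193.73 = 8.1 m.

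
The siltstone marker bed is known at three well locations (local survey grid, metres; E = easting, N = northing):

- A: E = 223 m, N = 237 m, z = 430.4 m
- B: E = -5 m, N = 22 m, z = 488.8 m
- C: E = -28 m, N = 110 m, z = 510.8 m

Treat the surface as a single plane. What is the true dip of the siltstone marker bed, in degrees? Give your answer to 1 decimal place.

22.8°

Let the plane be z = a·E + b·N + c.
B−A: −228a − 215b = 58.4;  C−A: −251a − 127b = 80.4.
Solving gives a = −0.39463, b = 0.14686.
Gradient magnitude |∇z| = √(a² + b²) = √(0.15573 + 0.02157) = 0.42107.
True dip = arctan(0.42107) = 22.8°, dipping toward ESE (azimuth ≈ 110°).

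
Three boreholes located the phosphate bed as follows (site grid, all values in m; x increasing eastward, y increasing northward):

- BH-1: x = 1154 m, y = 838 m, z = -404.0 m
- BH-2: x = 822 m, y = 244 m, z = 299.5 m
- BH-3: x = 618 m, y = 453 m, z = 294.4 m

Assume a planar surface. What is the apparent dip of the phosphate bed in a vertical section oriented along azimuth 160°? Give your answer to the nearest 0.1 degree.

Let the plane be z = a·x + b·y + c.
BH-2−BH-1: −332a − 594b = 703.5;  BH-3−BH-1: −536a − 385b = 698.4.
Solving gives a = −0.75566, b = −0.76199.
Unit vector along 160° is (sin 160°, cos 160°) = (0.3420, -0.9397).
Slope in that direction = a·(0.3420) + b·(-0.9397) = 0.45758.
Apparent dip = arctan|0.45758| = 24.6° (true dip is 47.0°, so apparent ≤ true as expected).

24.6°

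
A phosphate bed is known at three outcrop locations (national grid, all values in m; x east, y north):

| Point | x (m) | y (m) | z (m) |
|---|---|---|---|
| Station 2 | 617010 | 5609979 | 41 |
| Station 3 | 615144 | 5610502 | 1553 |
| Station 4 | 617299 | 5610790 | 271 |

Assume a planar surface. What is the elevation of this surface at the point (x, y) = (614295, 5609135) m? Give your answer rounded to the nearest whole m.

1406 m

Two edge vectors: Station 2→Station 3 = (-1866, 523, 1512), Station 2→Station 4 = (289, 811, 230).
Normal n = (Station 2→Station 3) × (Station 2→Station 4) = (-1105942, 866148, -1664473).
So ∂z/∂x = −n_x/n_z = −0.66443974 and ∂z/∂y = −n_y/n_z = 0.52037372.
Intercept c from Station 2: 41 + 409965.96 − 2919285.62 = −2509278.66.
At (614295, 5609135): z = −408162.0 + 2918846.4 − 2509278.66 = 1405.8 m.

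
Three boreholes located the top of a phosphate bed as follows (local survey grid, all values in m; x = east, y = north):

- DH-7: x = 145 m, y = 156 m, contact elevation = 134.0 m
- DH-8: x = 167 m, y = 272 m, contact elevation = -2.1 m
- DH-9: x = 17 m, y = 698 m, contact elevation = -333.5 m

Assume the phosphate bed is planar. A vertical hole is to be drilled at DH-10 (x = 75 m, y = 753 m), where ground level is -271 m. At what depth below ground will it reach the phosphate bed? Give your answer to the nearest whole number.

Let the plane be z = a·x + b·y + c.
DH-8−DH-7: 22a + 116b = −136.1;  DH-9−DH-7: −128a + 542b = −467.5.
Solving gives a = −0.72973, b = −1.03488.
Then c = 134 − a·145 − b·156 = 401.25.
At (75, 753): z_contact = −54.7 − 779.3 + 401.25 = -432.7 m.
Depth below ground = -271 − (-432.7) = 162 m.

162 m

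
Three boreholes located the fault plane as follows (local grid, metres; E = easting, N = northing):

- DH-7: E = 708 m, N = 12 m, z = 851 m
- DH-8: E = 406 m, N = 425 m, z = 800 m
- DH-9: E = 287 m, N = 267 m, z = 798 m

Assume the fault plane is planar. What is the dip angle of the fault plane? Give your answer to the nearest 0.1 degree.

6.1°

Let the plane be z = a·E + b·N + c.
DH-8−DH-7: −302a + 413b = −51;  DH-9−DH-7: −421a + 255b = −53.
Solving gives a = 0.09172, b = −0.05642.
Gradient magnitude |∇z| = √(a² + b²) = √(0.00841 + 0.00318) = 0.10768.
True dip = arctan(0.10768) = 6.1°, dipping toward WNW (azimuth ≈ 302°).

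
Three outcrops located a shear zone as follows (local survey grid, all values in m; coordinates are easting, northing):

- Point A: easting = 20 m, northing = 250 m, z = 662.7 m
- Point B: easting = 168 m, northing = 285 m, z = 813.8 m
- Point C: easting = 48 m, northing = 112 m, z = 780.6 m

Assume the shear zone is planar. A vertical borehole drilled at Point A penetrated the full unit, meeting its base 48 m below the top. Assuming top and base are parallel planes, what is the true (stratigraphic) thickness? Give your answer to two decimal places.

28.98 m

Let the plane be z = a·easting + b·northing + c.
Point B−Point A: 148a + 35b = 151.1;  Point C−Point A: 28a − 138b = 117.9.
Solving gives a = 1.16699, b = −0.61757.
|∇z| = √(a²+b²) = 1.32033, so dip δ = arctan(1.32033) = 52.86°.
True thickness = vertical thickness × cos δ = 48 × cos 52.86° = 28.98 m.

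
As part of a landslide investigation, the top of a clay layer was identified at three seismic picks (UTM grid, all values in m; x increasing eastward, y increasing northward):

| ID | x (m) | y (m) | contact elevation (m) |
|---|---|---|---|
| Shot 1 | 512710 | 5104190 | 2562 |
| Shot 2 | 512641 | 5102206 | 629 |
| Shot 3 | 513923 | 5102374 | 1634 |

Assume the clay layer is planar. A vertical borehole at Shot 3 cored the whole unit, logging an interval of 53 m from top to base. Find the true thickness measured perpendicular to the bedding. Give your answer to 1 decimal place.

Let the plane be z = a·x + b·y + c.
Shot 2−Shot 1: −69a − 1984b = −1933;  Shot 3−Shot 1: 1213a − 1816b = −928.
Solving gives a = 0.65926, b = 0.95137.
|∇z| = √(a²+b²) = 1.15746, so dip δ = arctan(1.15746) = 49.17°.
True thickness = vertical thickness × cos δ = 53 × cos 49.17° = 34.6 m.

34.6 m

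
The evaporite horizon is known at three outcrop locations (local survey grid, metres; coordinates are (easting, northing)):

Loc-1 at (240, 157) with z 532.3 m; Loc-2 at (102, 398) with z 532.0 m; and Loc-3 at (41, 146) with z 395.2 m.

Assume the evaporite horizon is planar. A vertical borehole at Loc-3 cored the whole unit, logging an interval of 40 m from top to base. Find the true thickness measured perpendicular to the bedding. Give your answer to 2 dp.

Let the plane be z = a·E + b·N + c.
Loc-2−Loc-1: −138a + 241b = −0.3;  Loc-3−Loc-1: −199a − 11b = −137.1.
Solving gives a = 0.66787, b = 0.38119.
|∇z| = √(a²+b²) = 0.76900, so dip δ = arctan(0.76900) = 37.56°.
True thickness = vertical thickness × cos δ = 40 × cos 37.56° = 31.71 m.

31.71 m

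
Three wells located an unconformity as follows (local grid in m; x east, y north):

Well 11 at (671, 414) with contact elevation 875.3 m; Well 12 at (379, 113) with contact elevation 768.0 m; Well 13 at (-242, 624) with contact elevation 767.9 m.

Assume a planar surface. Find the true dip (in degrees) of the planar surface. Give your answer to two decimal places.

Let the plane be z = a·x + b·y + c.
Well 12−Well 11: −292a − 301b = −107.3;  Well 13−Well 11: −913a + 210b = −107.4.
Solving gives a = 0.16321, b = 0.19815.
Gradient magnitude |∇z| = √(a² + b²) = √(0.02664 + 0.03926) = 0.25671.
True dip = arctan(0.25671) = 14.40°, dipping toward SW (azimuth ≈ 219°).

14.40°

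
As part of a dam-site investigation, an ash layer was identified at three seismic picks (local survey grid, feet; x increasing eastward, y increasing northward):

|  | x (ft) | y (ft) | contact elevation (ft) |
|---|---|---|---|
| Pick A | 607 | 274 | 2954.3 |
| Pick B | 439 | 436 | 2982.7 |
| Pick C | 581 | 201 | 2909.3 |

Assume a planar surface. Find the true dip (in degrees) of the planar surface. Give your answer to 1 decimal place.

Let the plane be z = a·x + b·y + c.
Pick B−Pick A: −168a + 162b = 28.4;  Pick C−Pick A: −26a − 73b = −45.
Solving gives a = 0.31663, b = 0.50367.
Gradient magnitude |∇z| = √(a² + b²) = √(0.10025 + 0.25368) = 0.59492.
True dip = arctan(0.59492) = 30.7°, dipping toward SSW (azimuth ≈ 212°).

30.7°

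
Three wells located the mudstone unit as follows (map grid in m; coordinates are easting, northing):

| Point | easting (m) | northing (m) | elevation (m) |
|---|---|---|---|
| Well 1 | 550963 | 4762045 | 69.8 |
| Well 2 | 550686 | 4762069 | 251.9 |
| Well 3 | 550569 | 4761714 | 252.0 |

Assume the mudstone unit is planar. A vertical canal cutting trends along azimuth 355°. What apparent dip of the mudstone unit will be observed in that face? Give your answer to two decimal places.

14.86°

Two edge vectors: Well 1→Well 2 = (-277, 24, 182.1), Well 1→Well 3 = (-394, -331, 182.2).
Normal n = (Well 1→Well 2) × (Well 1→Well 3) = (64647.9, -21278, 101143).
So ∂z/∂easting = −n_x/n_z = −0.63917 and ∂z/∂northing = −n_y/n_z = 0.21038.
Unit vector along 355° is (sin 355°, cos 355°) = (-0.0872, 0.9962).
Slope in that direction = a·(-0.0872) + b·(0.9962) = 0.26528.
Apparent dip = arctan|0.26528| = 14.86° (true dip is 33.9°, so apparent ≤ true as expected).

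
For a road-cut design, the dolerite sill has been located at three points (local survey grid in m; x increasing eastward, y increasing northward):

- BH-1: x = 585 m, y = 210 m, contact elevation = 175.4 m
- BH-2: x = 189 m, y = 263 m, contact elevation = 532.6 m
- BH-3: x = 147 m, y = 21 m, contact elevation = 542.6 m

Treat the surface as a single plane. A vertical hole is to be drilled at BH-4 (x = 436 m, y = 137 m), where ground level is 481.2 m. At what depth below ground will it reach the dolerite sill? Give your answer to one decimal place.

181.9 m

Let the plane be z = a·x + b·y + c.
BH-2−BH-1: −396a + 53b = 357.2;  BH-3−BH-1: −438a − 189b = 367.2.
Solving gives a = −0.88695, b = 0.11261.
Then c = 175.4 − a·585 − b·210 = 670.62.
At (436, 137): z_contact = −386.71 + 15.43 + 670.62 = 299.33 m.
Depth below ground = 481.2 − 299.33 = 181.9 m.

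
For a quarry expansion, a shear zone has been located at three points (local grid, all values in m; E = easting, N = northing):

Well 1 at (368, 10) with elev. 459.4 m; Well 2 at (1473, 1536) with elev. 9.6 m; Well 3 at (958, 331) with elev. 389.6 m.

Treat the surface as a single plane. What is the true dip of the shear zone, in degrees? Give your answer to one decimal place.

Let the plane be z = a·E + b·N + c.
Well 2−Well 1: 1105a + 1526b = −449.8;  Well 3−Well 1: 590a + 321b = −69.8.
Solving gives a = 0.06941, b = −0.34502.
Gradient magnitude |∇z| = √(a² + b²) = √(0.00482 + 0.11904) = 0.35193.
True dip = arctan(0.35193) = 19.4°, dipping toward NNW (azimuth ≈ 349°).

19.4°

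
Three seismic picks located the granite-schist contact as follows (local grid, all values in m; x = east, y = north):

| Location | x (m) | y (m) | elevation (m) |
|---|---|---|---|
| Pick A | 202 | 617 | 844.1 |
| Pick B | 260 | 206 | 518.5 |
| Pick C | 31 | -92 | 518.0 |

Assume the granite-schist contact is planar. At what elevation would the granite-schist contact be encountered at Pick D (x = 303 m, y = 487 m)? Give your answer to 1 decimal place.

669.3 m

Two edge vectors: Pick A→Pick B = (58, -411, -325.6), Pick A→Pick C = (-171, -709, -326.1).
Normal n = (Pick A→Pick B) × (Pick A→Pick C) = (-96823.3, 74591.4, -111403).
So ∂z/∂x = −n_x/n_z = −0.86913 and ∂z/∂y = −n_y/n_z = 0.66956.
Intercept c from Pick A: 844.1 + 175.56 − 413.12 = 606.54.
At (303, 487): z = −263.3 + 326.1 + 606.54 = 669.3 m.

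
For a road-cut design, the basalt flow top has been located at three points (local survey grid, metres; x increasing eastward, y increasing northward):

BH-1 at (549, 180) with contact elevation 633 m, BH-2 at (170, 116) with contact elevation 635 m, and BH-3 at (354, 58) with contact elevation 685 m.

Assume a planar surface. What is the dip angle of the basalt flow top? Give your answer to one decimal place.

Let the plane be z = a·x + b·y + c.
BH-2−BH-1: −379a − 64b = 2;  BH-3−BH-1: −195a − 122b = 52.
Solving gives a = 0.09136, b = −0.57225.
Gradient magnitude |∇z| = √(a² + b²) = √(0.00835 + 0.32747) = 0.57950.
True dip = arctan(0.57950) = 30.1°, dipping toward N (azimuth ≈ 351°).

30.1°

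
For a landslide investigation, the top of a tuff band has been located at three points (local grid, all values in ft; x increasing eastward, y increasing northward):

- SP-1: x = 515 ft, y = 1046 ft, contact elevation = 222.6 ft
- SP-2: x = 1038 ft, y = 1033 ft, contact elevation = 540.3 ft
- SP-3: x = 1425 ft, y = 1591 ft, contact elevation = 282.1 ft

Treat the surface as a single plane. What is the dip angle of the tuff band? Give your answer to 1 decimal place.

46.3°

Two edge vectors: SP-1→SP-2 = (523, -13, 317.7), SP-1→SP-3 = (910, 545, 59.5).
Normal n = (SP-1→SP-2) × (SP-1→SP-3) = (-173920, 257988.5, 296865).
So ∂z/∂x = −n_x/n_z = 0.58586 and ∂z/∂y = −n_y/n_z = −0.86904.
Gradient magnitude |∇z| = √(a² + b²) = √(0.34323 + 0.75524) = 1.04808.
True dip = arctan(1.04808) = 46.3°, dipping toward NW (azimuth ≈ 326°).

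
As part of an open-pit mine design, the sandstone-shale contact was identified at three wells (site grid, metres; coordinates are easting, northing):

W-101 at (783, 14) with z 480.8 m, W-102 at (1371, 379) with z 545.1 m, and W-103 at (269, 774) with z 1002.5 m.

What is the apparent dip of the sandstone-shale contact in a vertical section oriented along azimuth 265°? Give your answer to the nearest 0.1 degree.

10.0°

Let the plane be z = a·easting + b·northing + c.
W-102−W-101: 588a + 365b = 64.3;  W-103−W-101: −514a + 760b = 521.7.
Solving gives a = −0.22310, b = 0.53556.
Unit vector along 265° is (sin 265°, cos 265°) = (-0.9962, -0.0872).
Slope in that direction = a·(-0.9962) + b·(-0.0872) = 0.17557.
Apparent dip = arctan|0.17557| = 10.0° (true dip is 30.1°, so apparent ≤ true as expected).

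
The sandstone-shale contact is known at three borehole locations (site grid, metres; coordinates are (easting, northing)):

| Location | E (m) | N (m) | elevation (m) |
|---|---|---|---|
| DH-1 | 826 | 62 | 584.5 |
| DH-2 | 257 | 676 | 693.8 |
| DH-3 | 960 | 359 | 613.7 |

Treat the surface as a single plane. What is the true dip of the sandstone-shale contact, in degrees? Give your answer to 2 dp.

7.81°

Two edge vectors: DH-1→DH-2 = (-569, 614, 109.3), DH-1→DH-3 = (134, 297, 29.2).
Normal n = (DH-1→DH-2) × (DH-1→DH-3) = (-14533.3, 31261, -251269).
So ∂z/∂E = −n_x/n_z = −0.05784 and ∂z/∂N = −n_y/n_z = 0.12441.
Gradient magnitude |∇z| = √(a² + b²) = √(0.00335 + 0.01548) = 0.13720.
True dip = arctan(0.13720) = 7.81°, dipping toward SSE (azimuth ≈ 155°).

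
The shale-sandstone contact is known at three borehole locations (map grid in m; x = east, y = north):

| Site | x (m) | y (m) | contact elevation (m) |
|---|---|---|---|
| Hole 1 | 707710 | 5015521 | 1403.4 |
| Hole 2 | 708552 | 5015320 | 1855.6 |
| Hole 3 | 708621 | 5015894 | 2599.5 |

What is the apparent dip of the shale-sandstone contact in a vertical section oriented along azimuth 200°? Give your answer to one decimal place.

54.6°

Let the plane be z = a·x + b·y + c.
Hole 2−Hole 1: 842a − 201b = 452.2;  Hole 3−Hole 1: 911a + 373b = 1196.1.
Solving gives a = 0.82282, b = 1.19708.
Unit vector along 200° is (sin 200°, cos 200°) = (-0.3420, -0.9397).
Slope in that direction = a·(-0.3420) + b·(-0.9397) = −1.40631.
Apparent dip = arctan|1.40631| = 54.6° (true dip is 55.5°, so apparent ≤ true as expected).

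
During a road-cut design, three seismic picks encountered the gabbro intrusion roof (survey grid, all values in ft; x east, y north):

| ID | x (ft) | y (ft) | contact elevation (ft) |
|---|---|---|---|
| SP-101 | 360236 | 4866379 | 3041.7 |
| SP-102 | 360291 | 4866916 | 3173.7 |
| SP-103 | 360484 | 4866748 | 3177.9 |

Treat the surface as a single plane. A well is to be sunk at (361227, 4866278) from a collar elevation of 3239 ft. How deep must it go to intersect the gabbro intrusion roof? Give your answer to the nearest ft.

5 ft

Let the plane be z = a·x + b·y + c.
SP-102−SP-101: 55a + 537b = 132;  SP-103−SP-101: 248a + 369b = 136.2.
Solving gives a = 0.21643501, b = 0.22364260.
Then c = 3041.7 − a·360236 − b·4866379 = −1163255.62.
At (361227, 4866278): z_contact = 78182.2 + 1088307.0 − 1163255.62 = 3233.6 ft.
Depth below ground = 3239 − 3233.6 = 5 ft.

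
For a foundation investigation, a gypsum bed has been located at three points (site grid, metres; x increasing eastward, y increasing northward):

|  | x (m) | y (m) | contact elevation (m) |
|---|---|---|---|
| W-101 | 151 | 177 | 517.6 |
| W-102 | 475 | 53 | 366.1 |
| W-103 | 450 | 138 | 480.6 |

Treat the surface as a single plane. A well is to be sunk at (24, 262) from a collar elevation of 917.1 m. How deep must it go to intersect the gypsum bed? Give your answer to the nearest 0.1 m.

290.5 m

Let the plane be z = a·x + b·y + c.
W-102−W-101: 324a − 124b = −151.5;  W-103−W-101: 299a − 39b = −37.
Solving gives a = 0.05403, b = 1.36295.
Then c = 517.6 − a·151 − b·177 = 268.20.
At (24, 262): z_contact = 1.30 + 357.09 + 268.20 = 626.59 m.
Depth below ground = 917.1 − 626.59 = 290.5 m.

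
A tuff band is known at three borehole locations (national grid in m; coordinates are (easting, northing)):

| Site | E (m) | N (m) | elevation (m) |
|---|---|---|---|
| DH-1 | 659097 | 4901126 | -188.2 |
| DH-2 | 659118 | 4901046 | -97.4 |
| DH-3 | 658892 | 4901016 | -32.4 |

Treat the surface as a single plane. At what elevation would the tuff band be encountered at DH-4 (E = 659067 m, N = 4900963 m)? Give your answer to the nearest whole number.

6 m

Two edge vectors: DH-1→DH-2 = (21, -80, 90.8), DH-1→DH-3 = (-205, -110, 155.8).
Normal n = (DH-1→DH-2) × (DH-1→DH-3) = (-2476, -21885.8, -18710).
So ∂z/∂E = −n_x/n_z = −0.13233565 and ∂z/∂N = −n_y/n_z = −1.16973811.
Intercept c from DH-1: -188.2 + 87222.03 + 5733033.85 = 5820067.68.
At (659067, 4900963): z = −87218.1 − 5732843.2 + 5820067.68 = 6.4 m.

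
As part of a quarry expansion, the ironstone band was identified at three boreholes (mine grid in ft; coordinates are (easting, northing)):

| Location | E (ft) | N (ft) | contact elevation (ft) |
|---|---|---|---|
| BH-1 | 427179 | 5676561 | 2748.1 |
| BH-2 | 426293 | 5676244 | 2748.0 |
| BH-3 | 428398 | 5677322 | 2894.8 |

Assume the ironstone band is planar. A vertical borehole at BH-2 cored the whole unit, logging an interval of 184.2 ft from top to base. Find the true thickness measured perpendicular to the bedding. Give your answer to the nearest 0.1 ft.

166.1 ft

Two edge vectors: BH-1→BH-2 = (-886, -317, -0.1), BH-1→BH-3 = (1219, 761, 146.7).
Normal n = (BH-1→BH-2) × (BH-1→BH-3) = (-46427.8, 129854.3, -287823).
So ∂z/∂E = −n_x/n_z = −0.16131 and ∂z/∂N = −n_y/n_z = 0.45116.
|∇z| = √(a²+b²) = 0.47913, so dip δ = arctan(0.47913) = 25.60°.
True thickness = vertical thickness × cos δ = 184.2 × cos 25.60° = 166.1 ft.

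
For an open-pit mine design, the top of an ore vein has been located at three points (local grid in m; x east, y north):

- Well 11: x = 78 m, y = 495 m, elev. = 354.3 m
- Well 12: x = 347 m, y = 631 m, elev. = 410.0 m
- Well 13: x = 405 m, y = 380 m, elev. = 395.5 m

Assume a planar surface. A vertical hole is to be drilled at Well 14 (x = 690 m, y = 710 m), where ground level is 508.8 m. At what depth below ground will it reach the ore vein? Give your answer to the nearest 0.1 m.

Let the plane be z = a·x + b·y + c.
Well 12−Well 11: 269a + 136b = 55.7;  Well 13−Well 11: 327a − 115b = 41.2.
Solving gives a = 0.15925, b = 0.09457.
Then c = 354.3 − a·78 − b·495 = 295.07.
At (690, 710): z_contact = 109.88 + 67.14 + 295.07 = 472.09 m.
Depth below ground = 508.8 − 472.09 = 36.7 m.

36.7 m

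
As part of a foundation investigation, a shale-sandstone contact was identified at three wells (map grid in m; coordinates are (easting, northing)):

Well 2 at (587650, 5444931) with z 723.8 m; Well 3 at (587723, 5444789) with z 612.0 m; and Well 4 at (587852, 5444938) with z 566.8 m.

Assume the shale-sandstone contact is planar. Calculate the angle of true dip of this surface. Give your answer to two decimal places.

41.27°

Let the plane be z = a·E + b·N + c.
Well 3−Well 2: 73a − 142b = −111.8;  Well 4−Well 2: 202a + 7b = −157.
Solving gives a = −0.79043, b = 0.38098.
Gradient magnitude |∇z| = √(a² + b²) = √(0.62478 + 0.14514) = 0.87745.
True dip = arctan(0.87745) = 41.27°, dipping toward ESE (azimuth ≈ 116°).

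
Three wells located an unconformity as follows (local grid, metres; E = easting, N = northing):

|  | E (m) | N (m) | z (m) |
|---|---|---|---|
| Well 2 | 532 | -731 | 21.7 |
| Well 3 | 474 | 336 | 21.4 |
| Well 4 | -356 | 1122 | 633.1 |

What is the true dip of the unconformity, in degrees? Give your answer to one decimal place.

Let the plane be z = a·E + b·N + c.
Well 3−Well 2: −58a + 1067b = −0.3;  Well 4−Well 2: −888a + 1853b = 611.4.
Solving gives a = −0.77727, b = −0.04253.
Gradient magnitude |∇z| = √(a² + b²) = √(0.60414 + 0.00181) = 0.77843.
True dip = arctan(0.77843) = 37.9°, dipping toward E (azimuth ≈ 087°).

37.9°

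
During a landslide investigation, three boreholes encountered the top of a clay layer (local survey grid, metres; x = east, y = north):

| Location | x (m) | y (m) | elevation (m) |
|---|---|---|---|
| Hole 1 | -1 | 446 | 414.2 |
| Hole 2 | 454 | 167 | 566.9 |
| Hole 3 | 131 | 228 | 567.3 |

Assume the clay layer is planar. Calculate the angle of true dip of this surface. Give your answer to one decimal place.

38.9°

Let the plane be z = a·x + b·y + c.
Hole 2−Hole 1: 455a − 279b = 152.7;  Hole 3−Hole 1: 132a − 218b = 153.1.
Solving gives a = −0.15115, b = −0.79382.
Gradient magnitude |∇z| = √(a² + b²) = √(0.02285 + 0.63015) = 0.80808.
True dip = arctan(0.80808) = 38.9°, dipping toward N (azimuth ≈ 011°).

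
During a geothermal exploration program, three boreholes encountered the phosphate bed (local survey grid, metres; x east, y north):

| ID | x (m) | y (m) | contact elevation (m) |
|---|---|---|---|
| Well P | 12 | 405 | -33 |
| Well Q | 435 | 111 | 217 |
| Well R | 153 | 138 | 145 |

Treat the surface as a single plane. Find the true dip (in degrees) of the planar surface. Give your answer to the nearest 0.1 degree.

30.8°

Two edge vectors: Well P→Well Q = (423, -294, 250), Well P→Well R = (141, -267, 178).
Normal n = (Well P→Well Q) × (Well P→Well R) = (14418, -40044, -71487).
So ∂z/∂x = −n_x/n_z = 0.20169 and ∂z/∂y = −n_y/n_z = −0.56016.
Gradient magnitude |∇z| = √(a² + b²) = √(0.04068 + 0.31378) = 0.59536.
True dip = arctan(0.59536) = 30.8°, dipping toward NNW (azimuth ≈ 340°).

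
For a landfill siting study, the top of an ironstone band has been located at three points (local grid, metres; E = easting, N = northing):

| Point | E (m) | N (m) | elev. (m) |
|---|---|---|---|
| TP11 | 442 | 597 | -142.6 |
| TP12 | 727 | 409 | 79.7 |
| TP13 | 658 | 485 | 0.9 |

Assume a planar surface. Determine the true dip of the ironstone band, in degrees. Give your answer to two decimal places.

40.49°

Two edge vectors: TP11→TP12 = (285, -188, 222.3), TP11→TP13 = (216, -112, 143.5).
Normal n = (TP11→TP12) × (TP11→TP13) = (-2080.4, 7119.3, 8688).
So ∂z/∂E = −n_x/n_z = 0.23946 and ∂z/∂N = −n_y/n_z = −0.81944.
Gradient magnitude |∇z| = √(a² + b²) = √(0.05734 + 0.67148) = 0.85371.
True dip = arctan(0.85371) = 40.49°, dipping toward NNW (azimuth ≈ 344°).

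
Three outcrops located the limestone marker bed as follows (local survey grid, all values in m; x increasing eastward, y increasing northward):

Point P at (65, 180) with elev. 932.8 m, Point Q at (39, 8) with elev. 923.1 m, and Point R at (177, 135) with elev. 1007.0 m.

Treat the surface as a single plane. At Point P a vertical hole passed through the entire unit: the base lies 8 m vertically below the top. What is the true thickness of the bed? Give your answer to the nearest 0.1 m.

Let the plane be z = a·x + b·y + c.
Point Q−Point P: −26a − 172b = −9.7;  Point R−Point P: 112a − 45b = 74.2.
Solving gives a = 0.64593, b = −0.04124.
|∇z| = √(a²+b²) = 0.64724, so dip δ = arctan(0.64724) = 32.91°.
True thickness = vertical thickness × cos δ = 8 × cos 32.91° = 6.7 m.

6.7 m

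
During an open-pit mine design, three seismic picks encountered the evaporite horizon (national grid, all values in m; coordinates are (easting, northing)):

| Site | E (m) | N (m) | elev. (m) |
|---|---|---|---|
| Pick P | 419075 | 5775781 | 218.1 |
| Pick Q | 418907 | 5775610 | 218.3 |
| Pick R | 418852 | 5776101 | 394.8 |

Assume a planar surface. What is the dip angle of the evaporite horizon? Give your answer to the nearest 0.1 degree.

Two edge vectors: Pick P→Pick Q = (-168, -171, 0.2), Pick P→Pick R = (-223, 320, 176.7).
Normal n = (Pick P→Pick Q) × (Pick P→Pick R) = (-30279.7, 29641, -91893).
So ∂z/∂E = −n_x/n_z = −0.32951 and ∂z/∂N = −n_y/n_z = 0.32256.
Gradient magnitude |∇z| = √(a² + b²) = √(0.10858 + 0.10404) = 0.46111.
True dip = arctan(0.46111) = 24.8°, dipping toward SE (azimuth ≈ 134°).

24.8°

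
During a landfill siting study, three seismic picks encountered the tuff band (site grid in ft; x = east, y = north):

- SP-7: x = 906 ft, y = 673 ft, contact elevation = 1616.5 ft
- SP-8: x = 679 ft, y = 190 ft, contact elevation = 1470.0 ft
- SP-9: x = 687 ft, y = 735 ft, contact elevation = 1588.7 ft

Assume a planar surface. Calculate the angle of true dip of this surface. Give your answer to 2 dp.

Two edge vectors: SP-7→SP-8 = (-227, -483, -146.5), SP-7→SP-9 = (-219, 62, -27.8).
Normal n = (SP-7→SP-8) × (SP-7→SP-9) = (22510.4, 25772.9, -119851).
So ∂z/∂x = −n_x/n_z = 0.18782 and ∂z/∂y = −n_y/n_z = 0.21504.
Gradient magnitude |∇z| = √(a² + b²) = √(0.03528 + 0.04624) = 0.28552.
True dip = arctan(0.28552) = 15.93°, dipping toward SW (azimuth ≈ 221°).

15.93°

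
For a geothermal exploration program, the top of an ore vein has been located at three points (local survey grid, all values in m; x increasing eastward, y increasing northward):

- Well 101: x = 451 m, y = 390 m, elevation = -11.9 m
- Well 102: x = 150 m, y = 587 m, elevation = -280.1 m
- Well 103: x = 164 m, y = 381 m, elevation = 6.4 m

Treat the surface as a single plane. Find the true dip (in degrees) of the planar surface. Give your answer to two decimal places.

Two edge vectors: Well 101→Well 102 = (-301, 197, -268.2), Well 101→Well 103 = (-287, -9, 18.3).
Normal n = (Well 101→Well 102) × (Well 101→Well 103) = (1191.3, 82481.7, 59248).
So ∂z/∂x = −n_x/n_z = −0.02011 and ∂z/∂y = −n_y/n_z = −1.39214.
Gradient magnitude |∇z| = √(a² + b²) = √(0.00040 + 1.93806) = 1.39229.
True dip = arctan(1.39229) = 54.31°, dipping toward N (azimuth ≈ 001°).

54.31°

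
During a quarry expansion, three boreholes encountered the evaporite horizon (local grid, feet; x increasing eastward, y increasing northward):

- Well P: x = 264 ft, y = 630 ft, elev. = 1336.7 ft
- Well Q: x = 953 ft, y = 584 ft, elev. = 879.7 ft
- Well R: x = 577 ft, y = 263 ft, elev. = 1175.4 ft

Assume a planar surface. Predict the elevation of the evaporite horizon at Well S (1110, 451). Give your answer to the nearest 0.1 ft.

Two edge vectors: Well P→Well Q = (689, -46, -457), Well P→Well R = (313, -367, -161.3).
Normal n = (Well P→Well Q) × (Well P→Well R) = (-160299.2, -31905.3, -238465).
So ∂z/∂x = −n_x/n_z = −0.672213 and ∂z/∂y = −n_y/n_z = −0.133794.
Intercept c from Well P: 1336.7 + 177.46 + 84.29 = 1598.45.
At (1110, 451): z = −746.2 − 60.3 + 1598.45 = 792.0 ft.

792.0 ft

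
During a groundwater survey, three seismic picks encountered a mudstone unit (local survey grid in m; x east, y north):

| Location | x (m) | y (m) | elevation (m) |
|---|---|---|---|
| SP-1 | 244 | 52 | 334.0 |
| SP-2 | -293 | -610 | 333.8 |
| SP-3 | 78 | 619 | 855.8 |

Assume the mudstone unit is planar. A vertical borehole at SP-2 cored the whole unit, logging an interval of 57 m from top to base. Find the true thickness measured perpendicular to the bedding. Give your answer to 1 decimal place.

38.9 m

Two edge vectors: SP-1→SP-2 = (-537, -662, -0.2), SP-1→SP-3 = (-166, 567, 521.8).
Normal n = (SP-1→SP-2) × (SP-1→SP-3) = (-345318.2, 280239.8, -414371).
So ∂z/∂x = −n_x/n_z = −0.83336 and ∂z/∂y = −n_y/n_z = 0.67630.
|∇z| = √(a²+b²) = 1.07325, so dip δ = arctan(1.07325) = 47.02°.
True thickness = vertical thickness × cos δ = 57 × cos 47.02° = 38.9 m.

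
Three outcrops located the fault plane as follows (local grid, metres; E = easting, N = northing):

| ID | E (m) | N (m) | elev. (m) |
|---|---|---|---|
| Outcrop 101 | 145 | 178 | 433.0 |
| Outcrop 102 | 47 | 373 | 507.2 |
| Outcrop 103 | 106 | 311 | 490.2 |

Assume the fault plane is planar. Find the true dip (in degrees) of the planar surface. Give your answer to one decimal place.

Two edge vectors: Outcrop 101→Outcrop 102 = (-98, 195, 74.2), Outcrop 101→Outcrop 103 = (-39, 133, 57.2).
Normal n = (Outcrop 101→Outcrop 102) × (Outcrop 101→Outcrop 103) = (1285.4, 2711.8, -5429).
So ∂z/∂E = −n_x/n_z = 0.23677 and ∂z/∂N = −n_y/n_z = 0.49950.
Gradient magnitude |∇z| = √(a² + b²) = √(0.05606 + 0.24950) = 0.55278.
True dip = arctan(0.55278) = 28.9°, dipping toward SSW (azimuth ≈ 205°).

28.9°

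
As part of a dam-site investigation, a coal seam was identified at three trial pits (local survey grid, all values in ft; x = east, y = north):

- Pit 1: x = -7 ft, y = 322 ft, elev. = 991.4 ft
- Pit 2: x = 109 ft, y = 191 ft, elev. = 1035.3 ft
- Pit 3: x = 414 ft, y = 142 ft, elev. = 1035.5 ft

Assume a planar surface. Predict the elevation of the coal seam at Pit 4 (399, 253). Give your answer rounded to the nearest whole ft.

Let the plane be z = a·x + b·y + c.
Pit 2−Pit 1: 116a − 131b = 43.9;  Pit 3−Pit 1: 421a − 180b = 44.1.
Solving gives a = −0.06200, b = −0.39002.
Then c = 991.4 − a·-7 − b·322 = 1116.55.
At (399, 253): z = −24.7 − 98.7 + 1116.55 = 993.1 ft.

993 ft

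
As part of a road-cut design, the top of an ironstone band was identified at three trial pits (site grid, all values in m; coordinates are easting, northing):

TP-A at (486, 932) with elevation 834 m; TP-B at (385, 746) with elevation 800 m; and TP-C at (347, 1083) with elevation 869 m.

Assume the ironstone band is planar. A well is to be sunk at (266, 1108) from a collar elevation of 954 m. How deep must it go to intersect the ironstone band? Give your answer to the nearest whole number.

Two edge vectors: TP-A→TP-B = (-101, -186, -34), TP-A→TP-C = (-139, 151, 35).
Normal n = (TP-A→TP-B) × (TP-A→TP-C) = (-1376, 8261, -41105).
So ∂z/∂easting = −n_x/n_z = −0.03348 and ∂z/∂northing = −n_y/n_z = 0.20097.
Intercept c from TP-A: 834 + 16.27 − 187.31 = 662.96.
At (266, 1108): z_contact = −8.9 + 222.7 + 662.96 = 876.7 m.
Depth below ground = 954 − 876.7 = 77 m.

77 m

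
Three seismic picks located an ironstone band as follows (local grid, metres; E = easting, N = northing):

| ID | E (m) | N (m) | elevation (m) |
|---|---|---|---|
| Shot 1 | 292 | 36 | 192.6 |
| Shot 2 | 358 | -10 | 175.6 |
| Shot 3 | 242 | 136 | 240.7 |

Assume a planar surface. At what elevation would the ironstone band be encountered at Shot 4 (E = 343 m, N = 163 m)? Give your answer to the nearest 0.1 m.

Two edge vectors: Shot 1→Shot 2 = (66, -46, -17), Shot 1→Shot 3 = (-50, 100, 48.1).
Normal n = (Shot 1→Shot 2) × (Shot 1→Shot 3) = (-512.6, -2324.6, 4300).
So ∂z/∂E = −n_x/n_z = 0.11921 and ∂z/∂N = −n_y/n_z = 0.54060.
Intercept c from Shot 1: 192.6 − 34.81 − 19.46 = 138.33.
At (343, 163): z = 40.9 + 88.1 + 138.33 = 267.3 m.

267.3 m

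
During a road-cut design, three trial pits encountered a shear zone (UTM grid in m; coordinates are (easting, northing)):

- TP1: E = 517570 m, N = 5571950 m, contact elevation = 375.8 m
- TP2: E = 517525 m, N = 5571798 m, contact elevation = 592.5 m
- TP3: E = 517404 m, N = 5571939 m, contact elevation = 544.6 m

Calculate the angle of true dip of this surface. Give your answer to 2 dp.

Let the plane be z = a·E + b·N + c.
TP2−TP1: −45a − 152b = 216.7;  TP3−TP1: −166a − 11b = 168.8.
Solving gives a = −0.94085, b = −1.14712.
Gradient magnitude |∇z| = √(a² + b²) = √(0.88521 + 1.31587) = 1.48360.
True dip = arctan(1.48360) = 56.02°, dipping toward NE (azimuth ≈ 039°).

56.02°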